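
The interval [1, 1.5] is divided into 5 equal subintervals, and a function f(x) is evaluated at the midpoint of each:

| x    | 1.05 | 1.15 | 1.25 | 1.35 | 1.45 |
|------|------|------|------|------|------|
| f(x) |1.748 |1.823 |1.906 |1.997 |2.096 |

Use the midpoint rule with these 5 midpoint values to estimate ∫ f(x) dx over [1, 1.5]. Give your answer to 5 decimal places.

0.95700

h = 0.1, n = 5.
h·[y(m₁) + y(m₂) + y(m₃) + y(m₄) + y(m₅)] = 0.1·(9.570) = 0.95700.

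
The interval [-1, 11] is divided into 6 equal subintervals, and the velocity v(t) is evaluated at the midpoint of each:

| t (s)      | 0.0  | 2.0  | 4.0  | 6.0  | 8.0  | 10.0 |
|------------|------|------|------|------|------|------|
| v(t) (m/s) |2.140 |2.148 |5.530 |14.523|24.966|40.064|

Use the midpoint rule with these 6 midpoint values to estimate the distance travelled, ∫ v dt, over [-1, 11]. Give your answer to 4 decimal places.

178.7420

h = 2, n = 6.
h·[y(m₁) + y(m₂) + y(m₃) + y(m₄) + y(m₅) + y(m₆)] = 2·(89.371) = 178.7420.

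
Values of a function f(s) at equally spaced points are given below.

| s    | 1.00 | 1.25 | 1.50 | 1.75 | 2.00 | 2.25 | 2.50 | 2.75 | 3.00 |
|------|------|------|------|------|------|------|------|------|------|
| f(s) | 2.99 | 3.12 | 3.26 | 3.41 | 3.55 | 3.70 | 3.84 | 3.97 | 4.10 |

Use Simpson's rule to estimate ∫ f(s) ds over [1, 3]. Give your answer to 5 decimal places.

7.09917

h = 0.25, n = 8.
(h/3)·[y₀ + 4y₁ + 2y₂ + 4y₃ + 2y₄ + 4y₅ + 2y₆ + 4y₇ + y₈] = 0.083333·(85.19) = 7.09917.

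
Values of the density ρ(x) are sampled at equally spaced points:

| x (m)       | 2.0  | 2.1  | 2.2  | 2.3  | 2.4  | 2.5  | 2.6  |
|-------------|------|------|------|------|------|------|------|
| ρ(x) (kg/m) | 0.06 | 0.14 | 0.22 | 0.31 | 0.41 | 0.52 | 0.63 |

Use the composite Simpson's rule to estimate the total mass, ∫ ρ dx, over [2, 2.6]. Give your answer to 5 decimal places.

0.19433

h = 0.1, n = 6.
(h/3)·[y₀ + 4y₁ + 2y₂ + 4y₃ + 2y₄ + 4y₅ + y₆] = 0.033333·(5.83) = 0.19433.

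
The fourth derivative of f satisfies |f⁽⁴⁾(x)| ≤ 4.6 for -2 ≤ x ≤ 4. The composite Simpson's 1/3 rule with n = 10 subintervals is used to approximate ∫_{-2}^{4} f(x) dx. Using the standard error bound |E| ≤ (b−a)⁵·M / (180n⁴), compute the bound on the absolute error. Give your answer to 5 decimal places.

0.01987

|E| ≤ (6)⁵·4.6 / (180·10⁴) = 35769.6/1800000 = 0.01987.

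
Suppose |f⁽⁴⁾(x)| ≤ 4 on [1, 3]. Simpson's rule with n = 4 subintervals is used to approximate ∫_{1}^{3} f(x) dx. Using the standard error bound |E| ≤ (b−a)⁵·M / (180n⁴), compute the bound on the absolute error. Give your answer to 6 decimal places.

0.002778

|E| ≤ (2)⁵·4 / (180·4⁴) = 128/46080 = 0.002778.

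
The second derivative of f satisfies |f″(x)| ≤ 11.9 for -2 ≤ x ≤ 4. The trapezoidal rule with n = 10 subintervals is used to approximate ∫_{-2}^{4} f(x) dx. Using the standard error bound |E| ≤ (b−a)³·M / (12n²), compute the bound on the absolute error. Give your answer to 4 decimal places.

|E| ≤ (6)³·11.9 / (12·10²) = 2570.4/1200 = 2.1420.

2.1420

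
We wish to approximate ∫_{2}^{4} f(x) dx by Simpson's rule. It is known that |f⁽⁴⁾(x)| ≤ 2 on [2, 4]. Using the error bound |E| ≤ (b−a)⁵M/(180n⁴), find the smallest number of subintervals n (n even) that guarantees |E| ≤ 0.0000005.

Need 64/(180n⁴) ≤ 0.0000005.
n⁴ ≥ 64/(180·0.0000005) = 711111 ⇒ n ≥ 29.0392, so the smallest even n is 30. (n must be even for Simpson's rule.)

30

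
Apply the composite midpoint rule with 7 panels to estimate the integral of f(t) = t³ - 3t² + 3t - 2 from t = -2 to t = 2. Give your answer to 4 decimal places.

-23.6735

h = (2 − (-2))/7 = 0.571429.
Midpoints m₁,…,m₇ = -1.714286, -1.142857, -0.571429, 0, 0.571429, 1.142857, 1.714286.
f(m₁)=-20.997085, f(m₂)=-10.839650, f(m₃)=-4.880466, f(m₄)=-2, f(m₅)=-1.078717, f(m₆)=-0.997085, f(m₇)=-0.635569.
h·[f(m₁) + f(m₂) + f(m₃) + f(m₄) + f(m₅) + f(m₆) + f(m₇)] = 0.571429·(-41.428571) = -23.6735.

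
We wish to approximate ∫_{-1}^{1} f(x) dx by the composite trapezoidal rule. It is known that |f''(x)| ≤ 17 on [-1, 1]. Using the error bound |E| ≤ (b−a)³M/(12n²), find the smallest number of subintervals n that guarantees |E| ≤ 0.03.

20

Need 136/(12n²) ≤ 0.03.
n² ≥ 136/(12·0.03) = 377.778 ⇒ n ≥ 19.4365, so the smallest n is 20.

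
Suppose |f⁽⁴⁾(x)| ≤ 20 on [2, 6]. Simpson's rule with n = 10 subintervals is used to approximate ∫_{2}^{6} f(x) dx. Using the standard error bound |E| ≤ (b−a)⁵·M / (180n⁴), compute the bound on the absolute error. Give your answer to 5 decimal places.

|E| ≤ (4)⁵·20 / (180·10⁴) = 20480/1800000 = 0.01138.

0.01138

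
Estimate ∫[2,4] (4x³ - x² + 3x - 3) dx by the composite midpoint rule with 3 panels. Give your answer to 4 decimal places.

230.7407

h = (4 − 2)/3 = 0.666667.
Midpoints m₁,…,m₃ = 2.333333, 3, 3.666667.
f(m₁)=49.370370, f(m₂)=105, f(m₃)=191.740741.
h·[f(m₁) + f(m₂) + f(m₃)] = 0.666667·(346.111111) = 230.7407.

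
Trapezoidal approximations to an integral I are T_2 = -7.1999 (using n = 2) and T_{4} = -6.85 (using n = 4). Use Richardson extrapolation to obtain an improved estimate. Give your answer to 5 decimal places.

R = (4·T_{4} − T_2) / 3 = (4·(-6.85) − (-7.1999))/3 = (-20.2001)/3 = -6.73337.

-6.73337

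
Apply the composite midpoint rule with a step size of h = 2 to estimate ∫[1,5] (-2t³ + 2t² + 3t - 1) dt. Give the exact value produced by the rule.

-176

h = (5 − 1)/2 = 2.
Midpoints m₁,…,m₂ = 2, 4.
f(m₁)=-3, f(m₂)=-85.
h·[f(m₁) + f(m₂)] = 2·(-88) = -176.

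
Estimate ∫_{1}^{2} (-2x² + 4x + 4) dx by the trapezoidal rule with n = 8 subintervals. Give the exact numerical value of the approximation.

h = (2 − 1)/8 = 0.125.
Nodes x₀,…,x₈ = 1, 1.125, 1.25, 1.375, 1.5, 1.625, 1.75, 1.875, 2.
f(x) = -2x² + 4x + 4: f₀=6, f₁=5.96875, f₂=5.875, f₃=5.71875, f₄=5.5, f₅=5.21875, f₆=4.875, f₇=4.46875, f₈=4.
(h/2)·[f₀ + 2f₁ + 2f₂ + 2f₃ + 2f₄ + 2f₅ + 2f₆ + 2f₇ + f₈] = 0.0625·(85.25) = 5.328125.

5.328125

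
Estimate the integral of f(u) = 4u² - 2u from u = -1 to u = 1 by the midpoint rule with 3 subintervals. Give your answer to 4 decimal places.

2.3704

h = (1 − (-1))/3 = 0.666667.
Midpoints m₁,…,m₃ = -0.666667, 0, 0.666667.
f(m₁)=3.111111, f(m₂)=0, f(m₃)=0.444444.
h·[f(m₁) + f(m₂) + f(m₃)] = 0.666667·(3.555556) = 2.3704.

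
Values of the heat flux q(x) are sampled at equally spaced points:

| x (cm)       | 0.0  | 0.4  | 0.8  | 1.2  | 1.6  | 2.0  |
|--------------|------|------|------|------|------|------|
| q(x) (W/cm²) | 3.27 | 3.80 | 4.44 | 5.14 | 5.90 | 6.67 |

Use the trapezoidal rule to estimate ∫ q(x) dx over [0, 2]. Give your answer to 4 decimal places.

9.7000

h = 0.4, n = 5.
(h/2)·[y₀ + 2y₁ + 2y₂ + 2y₃ + 2y₄ + y₅] = 0.2·(48.50) = 9.7000.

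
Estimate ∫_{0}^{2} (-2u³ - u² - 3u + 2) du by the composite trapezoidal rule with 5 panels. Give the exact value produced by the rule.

h = (2 − 0)/5 = 0.4.
Nodes u₀,…,u₅ = 0, 0.4, 0.8, 1.2, 1.6, 2.
f(u) = -2u³ - u² - 3u + 2: f₀=2, f₁=0.512, f₂=-2.064, f₃=-6.496, f₄=-13.552, f₅=-24.
(h/2)·[f₀ + 2f₁ + 2f₂ + 2f₃ + 2f₄ + f₅] = 0.2·(-65.2) = -13.04.

-13.04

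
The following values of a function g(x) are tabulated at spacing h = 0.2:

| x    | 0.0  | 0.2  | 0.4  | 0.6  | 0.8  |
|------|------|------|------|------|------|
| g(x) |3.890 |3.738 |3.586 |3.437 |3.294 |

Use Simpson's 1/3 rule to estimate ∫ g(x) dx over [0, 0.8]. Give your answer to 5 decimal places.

2.87040

h = 0.2, n = 4.
(h/3)·[y₀ + 4y₁ + 2y₂ + 4y₃ + y₄] = 0.066667·(43.056) = 2.87040.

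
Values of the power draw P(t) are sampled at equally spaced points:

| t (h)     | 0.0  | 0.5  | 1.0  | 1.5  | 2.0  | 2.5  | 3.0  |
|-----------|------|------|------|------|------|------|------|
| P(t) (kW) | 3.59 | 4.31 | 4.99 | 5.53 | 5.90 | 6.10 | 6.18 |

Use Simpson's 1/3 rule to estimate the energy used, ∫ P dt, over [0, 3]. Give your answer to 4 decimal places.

h = 0.5, n = 6.
(h/3)·[y₀ + 4y₁ + 2y₂ + 4y₃ + 2y₄ + 4y₅ + y₆] = 0.166667·(95.31) = 15.8850.

15.8850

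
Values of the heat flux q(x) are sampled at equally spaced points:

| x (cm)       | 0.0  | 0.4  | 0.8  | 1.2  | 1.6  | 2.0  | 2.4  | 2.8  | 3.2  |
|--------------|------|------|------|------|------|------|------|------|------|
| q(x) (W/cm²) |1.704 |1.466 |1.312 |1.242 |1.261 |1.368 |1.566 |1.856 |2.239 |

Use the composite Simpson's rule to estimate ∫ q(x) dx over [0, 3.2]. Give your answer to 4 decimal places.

h = 0.4, n = 8.
(h/3)·[y₀ + 4y₁ + 2y₂ + 4y₃ + 2y₄ + 4y₅ + 2y₆ + 4y₇ + y₈] = 0.133333·(35.949) = 4.7932.

4.7932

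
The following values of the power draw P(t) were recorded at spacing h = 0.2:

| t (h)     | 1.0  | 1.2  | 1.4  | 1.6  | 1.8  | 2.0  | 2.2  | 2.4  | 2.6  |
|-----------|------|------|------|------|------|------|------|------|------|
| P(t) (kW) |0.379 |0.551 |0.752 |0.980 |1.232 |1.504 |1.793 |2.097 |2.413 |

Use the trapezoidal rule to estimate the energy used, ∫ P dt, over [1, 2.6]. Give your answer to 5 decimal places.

h = 0.2, n = 8.
(h/2)·[y₀ + 2y₁ + 2y₂ + 2y₃ + 2y₄ + 2y₅ + 2y₆ + 2y₇ + y₈] = 0.1·(20.610) = 2.06100.

2.06100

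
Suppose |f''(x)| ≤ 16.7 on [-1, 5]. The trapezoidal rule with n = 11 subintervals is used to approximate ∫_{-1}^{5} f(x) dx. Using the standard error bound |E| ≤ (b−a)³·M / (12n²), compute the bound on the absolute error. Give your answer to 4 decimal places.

2.4843

|E| ≤ (6)³·16.7 / (12·11²) = 3607.2/1452 = 2.4843.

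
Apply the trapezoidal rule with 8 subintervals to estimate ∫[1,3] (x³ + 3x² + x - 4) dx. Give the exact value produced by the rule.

42.1875

h = (3 − 1)/8 = 0.25.
Nodes x₀,…,x₈ = 1, 1.25, 1.5, 1.75, 2, 2.25, 2.5, 2.75, 3.
f(x) = x³ + 3x² + x - 4: f₀=1, f₁=3.890625, f₂=7.625, f₃=12.296875, f₄=18, f₅=24.828125, f₆=32.875, f₇=42.234375, f₈=53.
(h/2)·[f₀ + 2f₁ + 2f₂ + 2f₃ + 2f₄ + 2f₅ + 2f₆ + 2f₇ + f₈] = 0.125·(337.5) = 42.1875.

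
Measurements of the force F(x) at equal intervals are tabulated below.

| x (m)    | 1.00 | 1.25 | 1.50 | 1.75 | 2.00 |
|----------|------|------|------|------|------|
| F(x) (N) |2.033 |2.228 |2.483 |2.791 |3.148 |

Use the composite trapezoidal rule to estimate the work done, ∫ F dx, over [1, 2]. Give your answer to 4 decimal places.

2.5231

h = 0.25, n = 4.
(h/2)·[y₀ + 2y₁ + 2y₂ + 2y₃ + y₄] = 0.125·(20.185) = 2.5231.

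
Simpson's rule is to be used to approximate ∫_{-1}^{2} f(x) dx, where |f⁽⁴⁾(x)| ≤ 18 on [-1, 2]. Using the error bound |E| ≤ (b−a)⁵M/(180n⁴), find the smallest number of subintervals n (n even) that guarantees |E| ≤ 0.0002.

20

Need 4374/(180n⁴) ≤ 0.0002.
n⁴ ≥ 4374/(180·0.0002) = 121500 ⇒ n ≥ 18.6700, so the smallest even n is 20. (n must be even for Simpson's rule.)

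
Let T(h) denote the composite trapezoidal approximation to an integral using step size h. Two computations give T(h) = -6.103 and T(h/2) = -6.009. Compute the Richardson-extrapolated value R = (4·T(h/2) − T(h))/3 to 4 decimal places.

-5.9777

R = (4·T(h/2) − T(h)) / 3 = (4·(-6.009) − (-6.103))/3 = (-17.933)/3 = -5.9777.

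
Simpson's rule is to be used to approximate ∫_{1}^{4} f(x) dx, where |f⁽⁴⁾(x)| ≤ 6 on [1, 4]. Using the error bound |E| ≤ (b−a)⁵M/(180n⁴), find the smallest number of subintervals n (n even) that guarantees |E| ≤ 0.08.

Need 1458/(180n⁴) ≤ 0.08.
n⁴ ≥ 1458/(180·0.08) = 101.25 ⇒ n ≥ 3.1721, so the smallest even n is 4. (n must be even for Simpson's rule.)

4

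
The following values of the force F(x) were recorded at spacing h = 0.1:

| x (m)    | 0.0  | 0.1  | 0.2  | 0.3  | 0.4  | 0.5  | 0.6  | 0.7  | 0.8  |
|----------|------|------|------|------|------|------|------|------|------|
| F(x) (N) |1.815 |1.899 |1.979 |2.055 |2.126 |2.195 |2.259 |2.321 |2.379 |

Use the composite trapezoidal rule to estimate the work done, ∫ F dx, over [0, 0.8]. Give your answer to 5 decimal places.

h = 0.1, n = 8.
(h/2)·[y₀ + 2y₁ + 2y₂ + 2y₃ + 2y₄ + 2y₅ + 2y₆ + 2y₇ + y₈] = 0.05·(33.862) = 1.69310.

1.69310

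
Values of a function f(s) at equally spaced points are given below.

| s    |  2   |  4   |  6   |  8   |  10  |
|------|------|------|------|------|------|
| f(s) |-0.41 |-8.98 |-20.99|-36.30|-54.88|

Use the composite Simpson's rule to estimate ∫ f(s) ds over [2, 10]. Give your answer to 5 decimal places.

h = 2, n = 4.
(h/3)·[y₀ + 4y₁ + 2y₂ + 4y₃ + y₄] = 0.666667·(-278.39) = -185.59333.

-185.59333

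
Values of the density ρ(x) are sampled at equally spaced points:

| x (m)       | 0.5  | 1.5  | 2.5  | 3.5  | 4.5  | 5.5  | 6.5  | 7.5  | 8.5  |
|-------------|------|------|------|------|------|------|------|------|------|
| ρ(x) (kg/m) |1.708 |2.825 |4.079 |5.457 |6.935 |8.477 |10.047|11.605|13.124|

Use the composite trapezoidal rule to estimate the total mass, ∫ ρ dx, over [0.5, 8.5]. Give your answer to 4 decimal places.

56.8410

h = 1, n = 8.
(h/2)·[y₀ + 2y₁ + 2y₂ + 2y₃ + 2y₄ + 2y₅ + 2y₆ + 2y₇ + y₈] = 0.5·(113.682) = 56.8410.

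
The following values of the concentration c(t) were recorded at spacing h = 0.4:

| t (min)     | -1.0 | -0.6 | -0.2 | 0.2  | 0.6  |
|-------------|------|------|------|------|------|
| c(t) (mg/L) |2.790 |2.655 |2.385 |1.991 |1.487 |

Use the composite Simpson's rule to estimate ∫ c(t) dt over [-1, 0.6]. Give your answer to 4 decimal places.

3.6841

h = 0.4, n = 4.
(h/3)·[y₀ + 4y₁ + 2y₂ + 4y₃ + y₄] = 0.133333·(27.631) = 3.6841.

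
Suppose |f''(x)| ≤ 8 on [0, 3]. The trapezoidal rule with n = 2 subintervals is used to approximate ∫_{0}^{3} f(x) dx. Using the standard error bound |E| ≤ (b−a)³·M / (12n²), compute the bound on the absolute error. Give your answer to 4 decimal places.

|E| ≤ (3)³·8 / (12·2²) = 216/48 = 4.5000.

4.5000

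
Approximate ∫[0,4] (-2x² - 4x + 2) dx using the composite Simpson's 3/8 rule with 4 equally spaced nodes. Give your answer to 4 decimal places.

h = (4 − 0)/3 = 1.333333.
Nodes x₀,…,x₃ = 0, 1.333333, 2.666667, 4.
f(x) = -2x² - 4x + 2: f₀=2, f₁=-6.888889, f₂=-22.888889, f₃=-46.
(3h/8)·[f₀ + 3f₁ + 3f₂ + f₃] = 0.5·(-133.333333) = -66.6667.

-66.6667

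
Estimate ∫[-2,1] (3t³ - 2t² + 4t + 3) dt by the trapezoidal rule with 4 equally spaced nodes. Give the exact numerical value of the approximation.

-17.5

h = (1 − (-2))/3 = 1.
Nodes t₀,…,t₃ = -2, -1, 0, 1.
f(t) = 3t³ - 2t² + 4t + 3: f₀=-37, f₁=-6, f₂=3, f₃=8.
(h/2)·[f₀ + 2f₁ + 2f₂ + f₃] = 0.5·(-35) = -17.5.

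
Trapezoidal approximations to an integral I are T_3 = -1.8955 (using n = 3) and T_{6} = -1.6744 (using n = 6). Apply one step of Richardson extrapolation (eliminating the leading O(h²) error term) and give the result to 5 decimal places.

-1.60070

R = (4·T_{6} − T_3) / 3 = (4·(-1.6744) − (-1.8955))/3 = (-4.8021)/3 = -1.60070.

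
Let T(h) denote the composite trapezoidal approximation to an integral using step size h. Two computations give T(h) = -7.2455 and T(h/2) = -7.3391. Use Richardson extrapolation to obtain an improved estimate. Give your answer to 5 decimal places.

-7.37030

R = (4·T(h/2) − T(h)) / 3 = (4·(-7.3391) − (-7.2455))/3 = (-22.1109)/3 = -7.37030.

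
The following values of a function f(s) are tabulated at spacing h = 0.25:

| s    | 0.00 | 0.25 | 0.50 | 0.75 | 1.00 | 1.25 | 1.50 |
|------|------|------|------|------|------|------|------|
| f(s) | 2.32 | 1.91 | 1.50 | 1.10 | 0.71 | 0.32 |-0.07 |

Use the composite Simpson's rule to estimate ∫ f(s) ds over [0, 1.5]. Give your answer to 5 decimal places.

h = 0.25, n = 6.
(h/3)·[y₀ + 4y₁ + 2y₂ + 4y₃ + 2y₄ + 4y₅ + y₆] = 0.083333·(19.99) = 1.66583.

1.66583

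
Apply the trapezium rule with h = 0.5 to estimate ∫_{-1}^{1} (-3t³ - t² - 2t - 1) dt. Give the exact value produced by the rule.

-2.75

h = (1 − (-1))/4 = 0.5.
Nodes t₀,…,t₄ = -1, -0.5, 0, 0.5, 1.
f(t) = -3t³ - t² - 2t - 1: f₀=3, f₁=0.125, f₂=-1, f₃=-2.625, f₄=-7.
(h/2)·[f₀ + 2f₁ + 2f₂ + 2f₃ + f₄] = 0.25·(-11) = -2.75.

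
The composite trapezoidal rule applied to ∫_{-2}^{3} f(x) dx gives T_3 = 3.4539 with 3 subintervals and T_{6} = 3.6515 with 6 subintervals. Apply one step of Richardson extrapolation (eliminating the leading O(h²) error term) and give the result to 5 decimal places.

R = (4·T_{6} − T_3) / 3 = (4·3.6515 − 3.4539)/3 = (11.1521)/3 = 3.71737.

3.71737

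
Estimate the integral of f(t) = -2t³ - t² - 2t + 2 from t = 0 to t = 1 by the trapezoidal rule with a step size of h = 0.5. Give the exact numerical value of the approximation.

h = (1 − 0)/2 = 0.5.
Nodes t₀,…,t₂ = 0, 0.5, 1.
f(t) = -2t³ - t² - 2t + 2: f₀=2, f₁=0.5, f₂=-3.
(h/2)·[f₀ + 2f₁ + f₂] = 0.25·(0) = 0.

0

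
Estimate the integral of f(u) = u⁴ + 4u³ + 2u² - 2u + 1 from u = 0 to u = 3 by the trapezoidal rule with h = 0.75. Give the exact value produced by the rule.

h = (3 − 0)/4 = 0.75.
Nodes u₀,…,u₄ = 0, 0.75, 1.5, 2.25, 3.
f(u) = u⁴ + 4u³ + 2u² - 2u + 1: f₀=1, f₁=2.62890625, f₂=21.0625, f₃=77.81640625, f₄=202.
(h/2)·[f₀ + 2f₁ + 2f₂ + 2f₃ + f₄] = 0.375·(406.015625) = 152.255859375.

152.255859375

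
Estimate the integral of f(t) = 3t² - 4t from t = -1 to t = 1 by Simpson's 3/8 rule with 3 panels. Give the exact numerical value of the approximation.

h = (1 − (-1))/3 = 0.666667.
Nodes t₀,…,t₃ = -1, -0.333333, 0.333333, 1.
f(t) = 3t² - 4t: f₀=7, f₁=1.666667, f₂=-1, f₃=-1.
(3h/8)·[f₀ + 3f₁ + 3f₂ + f₃] = 0.25·(8) = 2.

2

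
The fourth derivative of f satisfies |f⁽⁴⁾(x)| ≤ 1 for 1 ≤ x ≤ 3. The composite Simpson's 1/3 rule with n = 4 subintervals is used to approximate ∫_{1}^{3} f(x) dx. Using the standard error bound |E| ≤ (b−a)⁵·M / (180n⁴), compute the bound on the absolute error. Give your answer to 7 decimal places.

|E| ≤ (2)⁵·1 / (180·4⁴) = 32/46080 = 0.0006944.

0.0006944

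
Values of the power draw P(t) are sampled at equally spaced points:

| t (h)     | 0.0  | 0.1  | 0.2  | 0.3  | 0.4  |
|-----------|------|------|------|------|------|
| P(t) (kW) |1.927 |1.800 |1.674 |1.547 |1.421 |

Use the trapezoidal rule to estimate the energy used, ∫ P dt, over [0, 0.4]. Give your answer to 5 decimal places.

h = 0.1, n = 4.
(h/2)·[y₀ + 2y₁ + 2y₂ + 2y₃ + y₄] = 0.05·(13.390) = 0.66950.

0.66950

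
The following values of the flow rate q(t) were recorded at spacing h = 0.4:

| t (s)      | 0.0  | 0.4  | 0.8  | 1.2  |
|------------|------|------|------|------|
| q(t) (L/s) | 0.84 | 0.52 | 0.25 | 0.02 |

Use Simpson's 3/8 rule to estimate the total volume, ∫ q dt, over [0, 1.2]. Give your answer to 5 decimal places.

h = 0.4, n = 3.
(3h/8)·[y₀ + 3y₁ + 3y₂ + y₃] = 0.15·(3.17) = 0.47550.

0.47550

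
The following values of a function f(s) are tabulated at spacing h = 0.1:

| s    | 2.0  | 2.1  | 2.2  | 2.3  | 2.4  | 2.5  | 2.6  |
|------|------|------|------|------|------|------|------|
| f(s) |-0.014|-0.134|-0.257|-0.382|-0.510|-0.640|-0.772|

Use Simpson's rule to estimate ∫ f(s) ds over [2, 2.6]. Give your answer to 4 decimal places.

-0.2315

h = 0.1, n = 6.
(h/3)·[y₀ + 4y₁ + 2y₂ + 4y₃ + 2y₄ + 4y₅ + y₆] = 0.033333·(-6.944) = -0.2315.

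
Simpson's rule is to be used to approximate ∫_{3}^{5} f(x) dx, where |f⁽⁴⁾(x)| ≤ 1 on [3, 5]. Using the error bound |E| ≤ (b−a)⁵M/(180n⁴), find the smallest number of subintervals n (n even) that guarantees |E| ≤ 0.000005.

Need 32/(180n⁴) ≤ 0.000005.
n⁴ ≥ 32/(180·0.000005) = 35555.6 ⇒ n ≥ 13.7318, so the smallest even n is 14. (n must be even for Simpson's rule.)

14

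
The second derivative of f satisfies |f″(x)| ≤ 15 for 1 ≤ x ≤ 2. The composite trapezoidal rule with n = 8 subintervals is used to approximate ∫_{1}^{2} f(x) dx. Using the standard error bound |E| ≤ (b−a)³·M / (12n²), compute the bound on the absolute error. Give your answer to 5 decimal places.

|E| ≤ (1)³·15 / (12·8²) = 15/768 = 0.01953.

0.01953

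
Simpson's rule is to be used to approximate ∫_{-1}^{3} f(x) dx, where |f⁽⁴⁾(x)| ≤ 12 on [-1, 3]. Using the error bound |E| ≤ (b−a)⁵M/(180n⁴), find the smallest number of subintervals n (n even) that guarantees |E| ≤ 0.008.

Need 12288/(180n⁴) ≤ 0.008.
n⁴ ≥ 12288/(180·0.008) = 8533.33 ⇒ n ≥ 9.6112, so the smallest even n is 10. (n must be even for Simpson's rule.)

10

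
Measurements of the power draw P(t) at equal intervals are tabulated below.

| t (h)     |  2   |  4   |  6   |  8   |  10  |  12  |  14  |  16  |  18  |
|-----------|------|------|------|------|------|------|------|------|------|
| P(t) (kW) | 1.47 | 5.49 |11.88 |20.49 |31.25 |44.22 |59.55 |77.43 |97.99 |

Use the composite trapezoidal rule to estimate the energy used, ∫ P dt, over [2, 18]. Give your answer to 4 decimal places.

h = 2, n = 8.
(h/2)·[y₀ + 2y₁ + 2y₂ + 2y₃ + 2y₄ + 2y₅ + 2y₆ + 2y₇ + y₈] = 1·(600.08) = 600.0800.

600.0800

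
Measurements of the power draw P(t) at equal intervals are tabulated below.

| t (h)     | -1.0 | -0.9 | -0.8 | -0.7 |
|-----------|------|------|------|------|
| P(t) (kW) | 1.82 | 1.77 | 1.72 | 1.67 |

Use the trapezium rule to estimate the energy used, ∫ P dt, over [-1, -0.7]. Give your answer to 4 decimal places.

h = 0.1, n = 3.
(h/2)·[y₀ + 2y₁ + 2y₂ + y₃] = 0.05·(10.47) = 0.5235.

0.5235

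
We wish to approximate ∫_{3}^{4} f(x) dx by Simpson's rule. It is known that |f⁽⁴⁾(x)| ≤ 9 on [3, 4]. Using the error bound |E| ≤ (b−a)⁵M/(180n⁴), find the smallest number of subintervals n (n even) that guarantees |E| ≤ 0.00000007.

Need 9/(180n⁴) ≤ 0.00000007.
n⁴ ≥ 9/(180·0.00000007) = 714286 ⇒ n ≥ 29.0715, so the smallest even n is 30. (n must be even for Simpson's rule.)

30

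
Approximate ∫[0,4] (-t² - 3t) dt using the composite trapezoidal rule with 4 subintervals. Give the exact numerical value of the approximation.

h = (4 − 0)/4 = 1.
Nodes t₀,…,t₄ = 0, 1, 2, 3, 4.
f(t) = -t² - 3t: f₀=0, f₁=-4, f₂=-10, f₃=-18, f₄=-28.
(h/2)·[f₀ + 2f₁ + 2f₂ + 2f₃ + f₄] = 0.5·(-92) = -46.

-46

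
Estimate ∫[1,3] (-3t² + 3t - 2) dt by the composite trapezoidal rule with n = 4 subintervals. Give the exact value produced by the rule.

h = (3 − 1)/4 = 0.5.
Nodes t₀,…,t₄ = 1, 1.5, 2, 2.5, 3.
f(t) = -3t² + 3t - 2: f₀=-2, f₁=-4.25, f₂=-8, f₃=-13.25, f₄=-20.
(h/2)·[f₀ + 2f₁ + 2f₂ + 2f₃ + f₄] = 0.25·(-73) = -18.25.

-18.25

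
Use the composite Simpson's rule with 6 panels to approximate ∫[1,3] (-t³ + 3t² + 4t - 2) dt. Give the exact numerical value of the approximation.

h = (3 − 1)/6 = 0.333333.
Nodes t₀,…,t₆ = 1, 1.333333, 1.666667, 2, 2.333333, 2.666667, 3.
f(t) = -t³ + 3t² + 4t - 2: f₀=4, f₁=6.296296, f₂=8.370370, f₃=10, f₄=10.962963, f₅=11.037037, f₆=10.
(h/3)·[f₀ + 4f₁ + 2f₂ + 4f₃ + 2f₄ + 4f₅ + f₆] = 0.111111·(162) = 18.

18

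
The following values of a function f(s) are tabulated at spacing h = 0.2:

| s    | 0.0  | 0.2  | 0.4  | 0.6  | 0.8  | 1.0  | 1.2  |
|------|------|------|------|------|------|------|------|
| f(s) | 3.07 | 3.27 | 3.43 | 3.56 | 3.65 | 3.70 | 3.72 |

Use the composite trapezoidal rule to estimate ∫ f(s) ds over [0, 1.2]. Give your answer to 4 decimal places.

4.2010

h = 0.2, n = 6.
(h/2)·[y₀ + 2y₁ + 2y₂ + 2y₃ + 2y₄ + 2y₅ + y₆] = 0.1·(42.01) = 4.2010.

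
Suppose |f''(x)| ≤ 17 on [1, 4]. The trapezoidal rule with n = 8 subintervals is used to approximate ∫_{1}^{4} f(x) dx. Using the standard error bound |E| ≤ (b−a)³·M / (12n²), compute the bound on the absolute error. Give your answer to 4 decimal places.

|E| ≤ (3)³·17 / (12·8²) = 459/768 = 0.5977.

0.5977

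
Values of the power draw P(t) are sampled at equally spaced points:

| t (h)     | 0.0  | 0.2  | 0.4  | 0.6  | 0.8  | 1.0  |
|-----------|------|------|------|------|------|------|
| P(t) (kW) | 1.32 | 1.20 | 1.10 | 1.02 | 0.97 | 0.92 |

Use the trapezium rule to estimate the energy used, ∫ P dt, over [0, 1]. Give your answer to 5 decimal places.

1.08200

h = 0.2, n = 5.
(h/2)·[y₀ + 2y₁ + 2y₂ + 2y₃ + 2y₄ + y₅] = 0.1·(10.82) = 1.08200.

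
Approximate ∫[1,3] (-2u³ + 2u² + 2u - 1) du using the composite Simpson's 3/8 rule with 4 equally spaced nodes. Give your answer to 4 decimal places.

-16.6667

h = (3 − 1)/3 = 0.666667.
Nodes u₀,…,u₃ = 1, 1.666667, 2.333333, 3.
f(u) = -2u³ + 2u² + 2u - 1: f₀=1, f₁=-1.370370, f₂=-10.851852, f₃=-31.
(3h/8)·[f₀ + 3f₁ + 3f₂ + f₃] = 0.25·(-66.666667) = -16.6667.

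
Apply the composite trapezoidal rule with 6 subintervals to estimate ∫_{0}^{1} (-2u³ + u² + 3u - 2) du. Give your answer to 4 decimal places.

-0.6759

h = (1 − 0)/6 = 0.166667.
Nodes u₀,…,u₆ = 0, 0.166667, 0.333333, 0.5, 0.666667, 0.833333, 1.
f(u) = -2u³ + u² + 3u - 2: f₀=-2, f₁=-1.481481, f₂=-0.962963, f₃=-0.5, f₄=-0.148148, f₅=0.037037, f₆=0.
(h/2)·[f₀ + 2f₁ + 2f₂ + 2f₃ + 2f₄ + 2f₅ + f₆] = 0.083333·(-8.111111) = -0.6759.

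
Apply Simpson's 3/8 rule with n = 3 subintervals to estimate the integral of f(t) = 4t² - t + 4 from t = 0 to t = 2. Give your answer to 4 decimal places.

16.6667

h = (2 − 0)/3 = 0.666667.
Nodes t₀,…,t₃ = 0, 0.666667, 1.333333, 2.
f(t) = 4t² - t + 4: f₀=4, f₁=5.111111, f₂=9.777778, f₃=18.
(3h/8)·[f₀ + 3f₁ + 3f₂ + f₃] = 0.25·(66.666667) = 16.6667.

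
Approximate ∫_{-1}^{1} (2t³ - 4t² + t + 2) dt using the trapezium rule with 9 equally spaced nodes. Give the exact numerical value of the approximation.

1.25

h = (1 − (-1))/8 = 0.25.
Nodes t₀,…,t₈ = -1, -0.75, -0.5, -0.25, 0, 0.25, 0.5, 0.75, 1.
f(t) = 2t³ - 4t² + t + 2: f₀=-5, f₁=-1.84375, f₂=0.25, f₃=1.46875, f₄=2, f₅=2.03125, f₆=1.75, f₇=1.34375, f₈=1.
(h/2)·[f₀ + 2f₁ + 2f₂ + 2f₃ + 2f₄ + 2f₅ + 2f₆ + 2f₇ + f₈] = 0.125·(10) = 1.25.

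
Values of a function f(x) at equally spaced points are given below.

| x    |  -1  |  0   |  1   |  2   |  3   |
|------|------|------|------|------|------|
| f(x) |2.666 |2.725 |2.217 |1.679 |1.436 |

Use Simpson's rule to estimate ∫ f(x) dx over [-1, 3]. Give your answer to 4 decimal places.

8.7173

h = 1, n = 4.
(h/3)·[y₀ + 4y₁ + 2y₂ + 4y₃ + y₄] = 0.333333·(26.152) = 8.7173.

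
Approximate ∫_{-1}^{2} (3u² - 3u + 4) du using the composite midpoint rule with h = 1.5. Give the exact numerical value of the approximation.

14.8125

h = (2 − (-1))/2 = 1.5.
Midpoints m₁,…,m₂ = -0.25, 1.25.
f(m₁)=4.9375, f(m₂)=4.9375.
h·[f(m₁) + f(m₂)] = 1.5·(9.875) = 14.8125.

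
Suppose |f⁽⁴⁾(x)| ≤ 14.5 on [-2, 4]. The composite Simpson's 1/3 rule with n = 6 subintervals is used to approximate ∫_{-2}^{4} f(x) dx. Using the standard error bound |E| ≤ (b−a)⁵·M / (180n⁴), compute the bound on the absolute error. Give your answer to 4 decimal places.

0.4833

|E| ≤ (6)⁵·14.5 / (180·6⁴) = 112752/233280 = 0.4833.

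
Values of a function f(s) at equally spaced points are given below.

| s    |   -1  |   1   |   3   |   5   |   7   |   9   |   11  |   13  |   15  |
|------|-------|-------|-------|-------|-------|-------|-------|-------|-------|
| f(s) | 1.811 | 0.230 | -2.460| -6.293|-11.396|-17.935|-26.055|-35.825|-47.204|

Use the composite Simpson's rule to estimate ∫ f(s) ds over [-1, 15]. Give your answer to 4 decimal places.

h = 2, n = 8.
(h/3)·[y₀ + 4y₁ + 2y₂ + 4y₃ + 2y₄ + 4y₅ + 2y₆ + 4y₇ + y₈] = 0.666667·(-364.507) = -243.0047.

-243.0047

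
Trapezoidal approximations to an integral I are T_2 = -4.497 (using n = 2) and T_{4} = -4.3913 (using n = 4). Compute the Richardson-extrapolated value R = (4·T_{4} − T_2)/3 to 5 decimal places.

-4.35607

R = (4·T_{4} − T_2) / 3 = (4·(-4.3913) − (-4.497))/3 = (-13.0682)/3 = -4.35607.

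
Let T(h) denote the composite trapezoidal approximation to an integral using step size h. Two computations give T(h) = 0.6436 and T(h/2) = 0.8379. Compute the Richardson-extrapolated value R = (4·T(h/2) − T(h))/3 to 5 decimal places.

0.90267

R = (4·T(h/2) − T(h)) / 3 = (4·0.8379 − 0.6436)/3 = (2.7080)/3 = 0.90267.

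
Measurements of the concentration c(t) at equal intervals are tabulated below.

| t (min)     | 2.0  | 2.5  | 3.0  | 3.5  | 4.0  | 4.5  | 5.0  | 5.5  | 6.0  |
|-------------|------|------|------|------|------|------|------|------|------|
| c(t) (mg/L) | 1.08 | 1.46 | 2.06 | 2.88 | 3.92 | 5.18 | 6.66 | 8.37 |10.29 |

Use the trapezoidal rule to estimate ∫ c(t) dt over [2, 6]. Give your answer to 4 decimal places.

h = 0.5, n = 8.
(h/2)·[y₀ + 2y₁ + 2y₂ + 2y₃ + 2y₄ + 2y₅ + 2y₆ + 2y₇ + y₈] = 0.25·(72.43) = 18.1075.

18.1075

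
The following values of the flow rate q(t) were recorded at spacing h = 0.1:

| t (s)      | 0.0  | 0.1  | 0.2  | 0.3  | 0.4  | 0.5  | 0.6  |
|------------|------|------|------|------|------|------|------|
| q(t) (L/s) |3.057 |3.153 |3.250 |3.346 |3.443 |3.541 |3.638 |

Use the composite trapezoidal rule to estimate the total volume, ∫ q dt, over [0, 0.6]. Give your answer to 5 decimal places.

2.00805

h = 0.1, n = 6.
(h/2)·[y₀ + 2y₁ + 2y₂ + 2y₃ + 2y₄ + 2y₅ + y₆] = 0.05·(40.161) = 2.00805.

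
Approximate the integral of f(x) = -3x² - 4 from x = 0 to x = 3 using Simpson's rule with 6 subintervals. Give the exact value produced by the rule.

-39

h = (3 − 0)/6 = 0.5.
Nodes x₀,…,x₆ = 0, 0.5, 1, 1.5, 2, 2.5, 3.
f(x) = -3x² - 4: f₀=-4, f₁=-4.75, f₂=-7, f₃=-10.75, f₄=-16, f₅=-22.75, f₆=-31.
(h/3)·[f₀ + 4f₁ + 2f₂ + 4f₃ + 2f₄ + 4f₅ + f₆] = 0.166667·(-234) = -39.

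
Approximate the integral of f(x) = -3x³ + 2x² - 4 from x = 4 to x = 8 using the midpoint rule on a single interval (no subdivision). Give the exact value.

M = (b−a)·f(6) = 4·(-580) = -2320.

-2320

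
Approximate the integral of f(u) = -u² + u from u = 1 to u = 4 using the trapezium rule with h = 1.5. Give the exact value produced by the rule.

-14.625

h = (4 − 1)/2 = 1.5.
Nodes u₀,…,u₂ = 1, 2.5, 4.
f(u) = -u² + u: f₀=0, f₁=-3.75, f₂=-12.
(h/2)·[f₀ + 2f₁ + f₂] = 0.75·(-19.5) = -14.625.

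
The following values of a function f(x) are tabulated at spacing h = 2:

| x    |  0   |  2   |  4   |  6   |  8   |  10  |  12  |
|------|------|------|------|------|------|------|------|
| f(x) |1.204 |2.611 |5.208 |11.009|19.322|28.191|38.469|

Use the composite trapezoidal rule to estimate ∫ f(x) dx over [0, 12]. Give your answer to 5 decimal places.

172.35500

h = 2, n = 6.
(h/2)·[y₀ + 2y₁ + 2y₂ + 2y₃ + 2y₄ + 2y₅ + y₆] = 1·(172.355) = 172.35500.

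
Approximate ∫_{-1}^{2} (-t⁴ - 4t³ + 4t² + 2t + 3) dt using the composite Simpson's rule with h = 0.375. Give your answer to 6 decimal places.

2.392090

h = (2 − (-1))/8 = 0.375.
Nodes t₀,…,t₈ = -1, -0.625, -0.25, 0.125, 0.5, 0.875, 1.25, 1.625, 2.
f(t) = -t⁴ - 4t³ + 4t² + 2t + 3: f₀=8, f₁=4.136474609375, f₂=2.80859375, f₃=3.304443359375, f₄=4.4375, f₅=4.546630859375, f₆=1.49609375, f₇=-7.324462890625, f₈=-25.
(h/3)·[f₀ + 4f₁ + 2f₂ + 4f₃ + 2f₄ + 4f₅ + 2f₆ + 4f₇ + f₈] = 0.125·(19.13671875) = 2.392090.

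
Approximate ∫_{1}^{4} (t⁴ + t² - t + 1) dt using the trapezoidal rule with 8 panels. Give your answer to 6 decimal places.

224.121460

h = (4 − 1)/8 = 0.375.
Nodes t₀,…,t₈ = 1, 1.375, 1.75, 2.125, 2.5, 2.875, 3.25, 3.625, 4.
f(t) = t⁴ + t² - t + 1: f₀=2, f₁=5.090087890625, f₂=11.69140625, f₃=23.781494140625, f₄=43.8125, f₅=74.711181640625, f₆=119.87890625, f₇=183.191650390625, f₈=269.
(h/2)·[f₀ + 2f₁ + 2f₂ + 2f₃ + 2f₄ + 2f₅ + 2f₆ + 2f₇ + f₈] = 0.1875·(1195.314453125) = 224.121460.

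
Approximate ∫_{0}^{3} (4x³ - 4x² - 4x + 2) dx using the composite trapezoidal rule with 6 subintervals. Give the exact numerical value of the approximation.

h = (3 − 0)/6 = 0.5.
Nodes x₀,…,x₆ = 0, 0.5, 1, 1.5, 2, 2.5, 3.
f(x) = 4x³ - 4x² - 4x + 2: f₀=2, f₁=-0.5, f₂=-2, f₃=0.5, f₄=10, f₅=29.5, f₆=62.
(h/2)·[f₀ + 2f₁ + 2f₂ + 2f₃ + 2f₄ + 2f₅ + f₆] = 0.25·(139) = 34.75.

34.75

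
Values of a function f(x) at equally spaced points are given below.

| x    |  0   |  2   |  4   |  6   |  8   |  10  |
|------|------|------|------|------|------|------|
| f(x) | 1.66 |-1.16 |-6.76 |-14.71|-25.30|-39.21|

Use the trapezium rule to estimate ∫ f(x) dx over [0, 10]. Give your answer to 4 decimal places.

-133.4100

h = 2, n = 5.
(h/2)·[y₀ + 2y₁ + 2y₂ + 2y₃ + 2y₄ + y₅] = 1·(-133.41) = -133.4100.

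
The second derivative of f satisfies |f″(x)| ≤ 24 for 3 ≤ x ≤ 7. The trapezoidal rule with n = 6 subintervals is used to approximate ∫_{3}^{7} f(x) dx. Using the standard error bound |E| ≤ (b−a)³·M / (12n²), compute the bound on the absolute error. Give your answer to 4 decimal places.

|E| ≤ (4)³·24 / (12·6²) = 1536/432 = 3.5556.

3.5556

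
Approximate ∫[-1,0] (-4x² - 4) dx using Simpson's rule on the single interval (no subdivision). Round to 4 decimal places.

-5.3333

S = (b−a)/6 · [f(-1) + 4f(-0.5) + f(0)] = 0.166667·[(-8) + 4·(-5) + (-4)] = -5.3333.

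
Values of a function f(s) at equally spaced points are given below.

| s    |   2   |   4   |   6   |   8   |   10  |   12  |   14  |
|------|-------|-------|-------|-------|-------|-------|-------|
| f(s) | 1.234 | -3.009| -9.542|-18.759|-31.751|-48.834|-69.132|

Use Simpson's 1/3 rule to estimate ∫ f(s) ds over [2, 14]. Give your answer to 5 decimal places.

-288.59467

h = 2, n = 6.
(h/3)·[y₀ + 4y₁ + 2y₂ + 4y₃ + 2y₄ + 4y₅ + y₆] = 0.666667·(-432.892) = -288.59467.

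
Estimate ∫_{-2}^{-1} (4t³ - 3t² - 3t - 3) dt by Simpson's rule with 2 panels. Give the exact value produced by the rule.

h = (-1 − (-2))/2 = 0.5.
Nodes t₀,…,t₂ = -2, -1.5, -1.
f(t) = 4t³ - 3t² - 3t - 3: f₀=-41, f₁=-18.75, f₂=-7.
(h/3)·[f₀ + 4f₁ + f₂] = 0.166667·(-123) = -20.5.

-20.5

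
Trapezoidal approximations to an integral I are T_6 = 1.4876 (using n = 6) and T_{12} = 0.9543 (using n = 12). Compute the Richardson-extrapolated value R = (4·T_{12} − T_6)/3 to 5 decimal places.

0.77653

R = (4·T_{12} − T_6) / 3 = (4·0.9543 − 1.4876)/3 = (2.3296)/3 = 0.77653.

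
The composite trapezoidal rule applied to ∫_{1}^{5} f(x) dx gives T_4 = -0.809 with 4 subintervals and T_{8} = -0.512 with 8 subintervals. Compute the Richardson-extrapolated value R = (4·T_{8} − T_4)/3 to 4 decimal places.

-0.4130

R = (4·T_{8} − T_4) / 3 = (4·(-0.512) − (-0.809))/3 = (-1.239)/3 = -0.4130.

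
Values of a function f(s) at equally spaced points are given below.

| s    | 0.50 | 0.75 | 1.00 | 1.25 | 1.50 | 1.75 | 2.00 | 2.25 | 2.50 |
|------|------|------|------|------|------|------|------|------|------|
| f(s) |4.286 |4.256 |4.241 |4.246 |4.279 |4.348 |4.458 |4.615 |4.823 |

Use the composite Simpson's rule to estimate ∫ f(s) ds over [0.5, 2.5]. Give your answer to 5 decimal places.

8.74375

h = 0.25, n = 8.
(h/3)·[y₀ + 4y₁ + 2y₂ + 4y₃ + 2y₄ + 4y₅ + 2y₆ + 4y₇ + y₈] = 0.083333·(104.925) = 8.74375.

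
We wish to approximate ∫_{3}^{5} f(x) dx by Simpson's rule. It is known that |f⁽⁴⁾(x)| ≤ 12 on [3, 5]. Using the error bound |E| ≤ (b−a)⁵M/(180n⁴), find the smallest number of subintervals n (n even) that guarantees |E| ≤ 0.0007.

Need 384/(180n⁴) ≤ 0.0007.
n⁴ ≥ 384/(180·0.0007) = 3047.62 ⇒ n ≥ 7.4300, so the smallest even n is 8. (n must be even for Simpson's rule.)

8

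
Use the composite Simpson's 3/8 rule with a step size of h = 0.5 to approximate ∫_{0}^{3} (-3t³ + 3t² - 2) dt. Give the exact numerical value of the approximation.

-39.75

h = (3 − 0)/6 = 0.5.
Nodes t₀,…,t₆ = 0, 0.5, 1, 1.5, 2, 2.5, 3.
f(t) = -3t³ + 3t² - 2: f₀=-2, f₁=-1.625, f₂=-2, f₃=-5.375, f₄=-14, f₅=-30.125, f₆=-56.
(3h/8)·[f₀ + 3f₁ + 3f₂ + 2f₃ + 3f₄ + 3f₅ + f₆] = 0.1875·(-212) = -39.75.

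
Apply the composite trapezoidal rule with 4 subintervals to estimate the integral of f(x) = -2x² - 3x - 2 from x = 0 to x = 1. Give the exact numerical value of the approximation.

h = (1 − 0)/4 = 0.25.
Nodes x₀,…,x₄ = 0, 0.25, 0.5, 0.75, 1.
f(x) = -2x² - 3x - 2: f₀=-2, f₁=-2.875, f₂=-4, f₃=-5.375, f₄=-7.
(h/2)·[f₀ + 2f₁ + 2f₂ + 2f₃ + f₄] = 0.125·(-33.5) = -4.1875.

-4.1875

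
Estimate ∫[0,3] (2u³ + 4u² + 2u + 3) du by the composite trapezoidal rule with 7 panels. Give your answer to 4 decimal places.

95.6939

h = (3 − 0)/7 = 0.428571.
Nodes u₀,…,u₇ = 0, 0.428571, 0.857143, 1.285714, 1.714286, 2.142857, 2.571429, 3.
f(u) = 2u³ + 4u² + 2u + 3: f₀=3, f₁=4.749271, f₂=8.912536, f₃=16.434402, f₄=28.259475, f₅=45.332362, f₆=68.597668, f₇=99.
(h/2)·[f₀ + 2f₁ + 2f₂ + 2f₃ + 2f₄ + 2f₅ + 2f₆ + f₇] = 0.214286·(446.571429) = 95.6939.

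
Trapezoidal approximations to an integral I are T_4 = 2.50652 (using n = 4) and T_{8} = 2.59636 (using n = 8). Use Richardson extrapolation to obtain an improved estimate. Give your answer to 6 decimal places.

2.626307

R = (4·T_{8} − T_4) / 3 = (4·2.59636 − 2.50652)/3 = (7.87892)/3 = 2.626307.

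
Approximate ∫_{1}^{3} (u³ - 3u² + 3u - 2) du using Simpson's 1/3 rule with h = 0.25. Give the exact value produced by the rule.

2

h = (3 − 1)/8 = 0.25.
Nodes u₀,…,u₈ = 1, 1.25, 1.5, 1.75, 2, 2.25, 2.5, 2.75, 3.
f(u) = u³ - 3u² + 3u - 2: f₀=-1, f₁=-0.984375, f₂=-0.875, f₃=-0.578125, f₄=0, f₅=0.953125, f₆=2.375, f₇=4.359375, f₈=7.
(h/3)·[f₀ + 4f₁ + 2f₂ + 4f₃ + 2f₄ + 4f₅ + 2f₆ + 4f₇ + f₈] = 0.083333·(24) = 2.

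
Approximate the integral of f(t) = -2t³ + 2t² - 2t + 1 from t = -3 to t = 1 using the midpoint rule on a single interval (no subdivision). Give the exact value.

M = (b−a)·f(-1) = 4·(7) = 28.

28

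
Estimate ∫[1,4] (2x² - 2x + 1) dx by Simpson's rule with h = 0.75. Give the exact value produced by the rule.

h = (4 − 1)/4 = 0.75.
Nodes x₀,…,x₄ = 1, 1.75, 2.5, 3.25, 4.
f(x) = 2x² - 2x + 1: f₀=1, f₁=3.625, f₂=8.5, f₃=15.625, f₄=25.
(h/3)·[f₀ + 4f₁ + 2f₂ + 4f₃ + f₄] = 0.25·(120) = 30.

30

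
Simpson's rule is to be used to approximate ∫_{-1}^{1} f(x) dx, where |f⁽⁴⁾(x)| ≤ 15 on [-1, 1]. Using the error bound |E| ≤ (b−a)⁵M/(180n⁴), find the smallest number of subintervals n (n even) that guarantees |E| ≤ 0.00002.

Need 480/(180n⁴) ≤ 0.00002.
n⁴ ≥ 480/(180·0.00002) = 133333 ⇒ n ≥ 19.1089, so the smallest even n is 20. (n must be even for Simpson's rule.)

20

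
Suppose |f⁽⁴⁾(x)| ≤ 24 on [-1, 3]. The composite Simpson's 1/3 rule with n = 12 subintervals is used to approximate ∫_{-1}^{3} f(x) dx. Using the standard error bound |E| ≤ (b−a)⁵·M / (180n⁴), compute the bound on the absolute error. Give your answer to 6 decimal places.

0.006584

|E| ≤ (4)⁵·24 / (180·12⁴) = 24576/3732480 = 0.006584.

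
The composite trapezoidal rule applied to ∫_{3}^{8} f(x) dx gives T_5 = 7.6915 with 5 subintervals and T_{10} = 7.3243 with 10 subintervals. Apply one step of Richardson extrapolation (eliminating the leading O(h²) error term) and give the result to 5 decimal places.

7.20190

R = (4·T_{10} − T_5) / 3 = (4·7.3243 − 7.6915)/3 = (21.6057)/3 = 7.20190.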